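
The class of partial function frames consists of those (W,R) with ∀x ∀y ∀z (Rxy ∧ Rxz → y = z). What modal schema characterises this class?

◇p → □p

This is partial functionality; the standard corresponding axiom is CD: ◇p → □p.
Suppose ◇p→□p is valid. Take Rxy, Rxz and set V(p)={y}. Then ◇p at x, so □p at x, so p at z, i.e. z=y.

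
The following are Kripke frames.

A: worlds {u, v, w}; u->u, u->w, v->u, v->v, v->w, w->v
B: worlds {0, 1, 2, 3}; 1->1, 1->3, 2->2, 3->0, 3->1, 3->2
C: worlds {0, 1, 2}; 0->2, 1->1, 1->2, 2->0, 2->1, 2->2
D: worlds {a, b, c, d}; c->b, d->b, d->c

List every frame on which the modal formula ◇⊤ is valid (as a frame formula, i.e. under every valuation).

This is the axiom for seriality; its first-order frame correspondent is ∀x ∃y Rxy.
A: ✓.
B: fails — world 0 has no successor.
C: ✓.
D: fails — world a has no successor.

A, C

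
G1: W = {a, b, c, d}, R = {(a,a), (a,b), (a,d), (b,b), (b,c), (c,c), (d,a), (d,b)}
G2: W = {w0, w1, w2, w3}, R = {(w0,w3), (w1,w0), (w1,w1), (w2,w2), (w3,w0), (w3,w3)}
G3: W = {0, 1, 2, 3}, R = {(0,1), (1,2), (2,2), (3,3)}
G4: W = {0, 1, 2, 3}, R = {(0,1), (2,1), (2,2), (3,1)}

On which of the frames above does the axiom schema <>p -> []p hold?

This is the axiom for partial functionality; its first-order frame correspondent is forall x forall y forall z (Rxy & Rxz -> y = z).
G1: fails — a sees both a and b.
G2: fails — w1 sees both w0 and w1.
G3: ✓.
G4: fails — 2 sees both 1 and 2.
Valid on: G3.

G3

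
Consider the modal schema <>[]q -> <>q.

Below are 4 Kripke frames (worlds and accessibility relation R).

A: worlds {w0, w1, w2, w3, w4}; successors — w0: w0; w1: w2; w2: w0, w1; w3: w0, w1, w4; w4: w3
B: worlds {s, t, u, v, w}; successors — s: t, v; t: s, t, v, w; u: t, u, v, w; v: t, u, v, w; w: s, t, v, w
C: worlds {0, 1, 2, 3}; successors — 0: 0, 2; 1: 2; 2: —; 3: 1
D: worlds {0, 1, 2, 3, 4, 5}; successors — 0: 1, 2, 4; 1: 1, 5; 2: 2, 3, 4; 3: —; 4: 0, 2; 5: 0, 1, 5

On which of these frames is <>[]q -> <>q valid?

This is the axiom for a generalized confluence (Geach) condition; its first-order frame correspondent is forall x forall y (xRy -> exists w (yRw & xRw)).
A: fails — w1Rw2 but no w with w2Rw and w1Rw.
B: holds.
C: fails — 0R2 but no w with 2Rw and 0Rw.
D: fails — 2R3 but no w with 3Rw and 2Rw.
Valid on: B.

B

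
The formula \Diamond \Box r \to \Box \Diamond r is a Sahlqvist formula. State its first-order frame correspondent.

Convergence

Suppose ◇□r→□◇r is valid. Take Rxy, Rxz and set V(r)={w : Ryw}. Then □r at y so ◇□r at x, so □◇r at x, so ◇r at z, giving w with Rzw and Ryw.
Conversely, on a frame with convergence the schema holds at every world under every valuation.
So the correspondent is convergence.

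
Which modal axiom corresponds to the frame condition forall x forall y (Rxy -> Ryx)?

This is symmetry; the standard corresponding axiom is B: s → □◇s.
Suppose s→□◇s is valid. Take Rxy and set V(s)={x}. Then s at x, so □◇s at x, so ◇s at y, so some z with Ryz has s; z=x, i.e. Ryx.

s → □◇s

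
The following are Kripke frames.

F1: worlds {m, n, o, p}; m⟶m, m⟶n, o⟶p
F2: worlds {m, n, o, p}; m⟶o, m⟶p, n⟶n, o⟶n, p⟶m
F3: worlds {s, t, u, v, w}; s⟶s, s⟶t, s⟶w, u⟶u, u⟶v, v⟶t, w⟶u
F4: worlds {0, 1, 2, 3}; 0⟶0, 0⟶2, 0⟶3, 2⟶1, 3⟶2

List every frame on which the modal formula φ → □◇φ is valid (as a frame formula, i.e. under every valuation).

This is the axiom for symmetry; its first-order frame correspondent is ∀x ∀y (Rxy → Ryx).
F1: fails — Rop but not Rpo.
F2: fails — Ron but not Rno.
F3: fails — Ruv but not Rvu.
F4: fails — R32 but not R23.

none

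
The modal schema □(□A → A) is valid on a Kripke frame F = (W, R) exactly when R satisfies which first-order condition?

Suppose □(□A→A) is valid. Take Rxy and set V(A)={w : Ryw}. Then at y, □A holds; since □(□A→A) at x, □A→A at y, so A at y, i.e. Ryy.
Conversely, any frame satisfying ∀x ∀y (Rxy → Ryy) validates the schema.
So the correspondent is shift-reflexivity.

shift-reflexivity: ∀x ∀y (Rxy → Ryy)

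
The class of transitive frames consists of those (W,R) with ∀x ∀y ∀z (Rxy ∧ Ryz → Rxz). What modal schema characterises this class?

A defining formula is □r → □□r (the 4 axiom).
Suppose □r→□□r is valid. Take Rxy, Ryz and set V(r)={w : Rxw}. Then □r at x, so □□r at x, so □r at y, so r at z, i.e. Rxz.

□r → □□r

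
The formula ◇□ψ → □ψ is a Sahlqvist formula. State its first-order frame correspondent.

the Euclidean property: ∀x ∀y ∀z (Rxy ∧ Rxz → Ryz)

Replacing ψ by ¬ψ and contraposing gives the equivalent schema ◇ψ → □◇ψ.
Suppose ◇ψ→□◇ψ is valid. Take Rxy, Rxz and set V(ψ)={y}. Then ◇ψ at x, so □◇ψ at x, so ◇ψ at z, so some w with Rzw has ψ; w=y, i.e. Rzy. By symmetry of the argument, Ryz.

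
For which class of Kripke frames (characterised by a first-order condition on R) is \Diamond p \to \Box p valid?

Suppose ◇p→□p is valid. Take Rxy, Rxz and set V(p)={y}. Then ◇p at x, so □p at x, so p at z, i.e. z=y.
Conversely, any frame satisfying \forall x \forall y \forall z (Rxy \wedge Rxz \to y = z) validates the schema.
So the correspondent is partial functionality.

partial functionality: \forall x \forall y \forall z (Rxy \wedge Rxz \to y = z)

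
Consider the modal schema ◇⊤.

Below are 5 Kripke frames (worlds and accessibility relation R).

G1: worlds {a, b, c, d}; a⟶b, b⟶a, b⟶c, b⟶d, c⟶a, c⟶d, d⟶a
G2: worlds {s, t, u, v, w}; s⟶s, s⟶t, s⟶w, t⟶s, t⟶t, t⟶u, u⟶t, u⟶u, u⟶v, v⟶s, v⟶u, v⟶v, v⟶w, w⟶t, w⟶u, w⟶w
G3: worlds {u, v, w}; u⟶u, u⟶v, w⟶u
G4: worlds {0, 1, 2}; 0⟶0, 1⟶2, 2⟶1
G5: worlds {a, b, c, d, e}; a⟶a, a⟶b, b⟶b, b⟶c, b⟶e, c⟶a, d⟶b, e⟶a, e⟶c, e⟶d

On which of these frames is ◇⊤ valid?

G1, G2, G4, G5

The schema corresponds to seriality: ∀x ∃y Rxy.
G1: satisfies the condition.
G2: satisfies the condition.
G3: fails — world v has no successor.
G4: satisfies the condition.
G5: satisfies the condition.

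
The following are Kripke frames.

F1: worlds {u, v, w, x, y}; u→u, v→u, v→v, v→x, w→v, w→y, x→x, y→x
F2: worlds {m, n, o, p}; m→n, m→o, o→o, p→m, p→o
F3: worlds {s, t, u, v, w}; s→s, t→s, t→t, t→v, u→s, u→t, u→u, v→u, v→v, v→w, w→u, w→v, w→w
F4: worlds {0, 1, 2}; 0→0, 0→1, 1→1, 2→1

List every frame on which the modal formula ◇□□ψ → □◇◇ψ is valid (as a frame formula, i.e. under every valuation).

F3, F4

The schema corresponds to a generalized confluence (Geach) condition: ∀x ∀y ∀z ((xRy ∧ xRz) → ∃w (yR²w ∧ zR²w)).
F1: fails — vRu, vRx but no t with uR²t and xR²t.
F2: fails — mRn, mRn but no w with nR²w and nR²w.
F3: condition met.
F4: condition met.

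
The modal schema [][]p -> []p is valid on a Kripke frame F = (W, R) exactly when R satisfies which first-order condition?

Suppose □□p→□p is valid. Take Rxy and set V(p)={w : xR²w}. Then □□p at x, so □p at x, so p at y, i.e. ∃z(Rxz∧Rzy).
Conversely, on a frame with density the schema holds at every world under every valuation.
So the correspondent is density.

density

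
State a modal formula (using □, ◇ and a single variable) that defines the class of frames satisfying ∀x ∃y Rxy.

A defining formula is □s → ◇s (the D axiom).
Suppose □s→◇s is valid. At any x set V(s)=W. Then □s at x, so ◇s at x, so x has a successor.

□s → ◇s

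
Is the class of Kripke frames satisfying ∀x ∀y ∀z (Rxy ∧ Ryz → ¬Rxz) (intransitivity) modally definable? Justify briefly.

No — not modally definable

Any modally definable frame class is closed under surjective bounded morphisms.
The 3-cycle (worlds a,b,c with a→b→c→a) is intransitive. Mapping every world to a single reflexive point • is a surjective bounded morphism; the reflexive point is not intransitive (R••∧R•• but R••).
So the class is not modally definable.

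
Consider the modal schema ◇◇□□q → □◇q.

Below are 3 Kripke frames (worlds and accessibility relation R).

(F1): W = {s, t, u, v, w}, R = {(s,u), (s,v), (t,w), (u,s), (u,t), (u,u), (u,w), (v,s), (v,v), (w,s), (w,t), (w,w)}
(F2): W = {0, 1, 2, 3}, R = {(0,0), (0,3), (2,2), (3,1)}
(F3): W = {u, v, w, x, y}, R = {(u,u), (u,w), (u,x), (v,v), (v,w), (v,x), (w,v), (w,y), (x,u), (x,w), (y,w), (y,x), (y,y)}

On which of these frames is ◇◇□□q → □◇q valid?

(F3)

Frame correspondent (Sahlqvist): ∀x ∀y ∀z ((xR²y ∧ xRz) → ∃w (yR²w ∧ zRw)) — i.e. a generalized confluence (Geach) condition.
(F1): fails — uR²t, uRs but no w* with tR²w* and sRw*.
(F2): fails — 0R²1, 0R0 but no w with 1R²w and 0Rw.
(F3): ✓.
Valid on: (F3).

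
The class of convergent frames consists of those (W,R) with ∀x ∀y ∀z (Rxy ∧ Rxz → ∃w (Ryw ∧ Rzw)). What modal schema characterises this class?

◇□p → □◇p

The condition is convergence. The .2 schema ◇□p → □◇p defines it.
Suppose ◇□p→□◇p is valid. Take Rxy, Rxz and set V(p)={w : Ryw}. Then □p at y so ◇□p at x, so □◇p at x, so ◇p at z, giving w with Rzw and Ryw.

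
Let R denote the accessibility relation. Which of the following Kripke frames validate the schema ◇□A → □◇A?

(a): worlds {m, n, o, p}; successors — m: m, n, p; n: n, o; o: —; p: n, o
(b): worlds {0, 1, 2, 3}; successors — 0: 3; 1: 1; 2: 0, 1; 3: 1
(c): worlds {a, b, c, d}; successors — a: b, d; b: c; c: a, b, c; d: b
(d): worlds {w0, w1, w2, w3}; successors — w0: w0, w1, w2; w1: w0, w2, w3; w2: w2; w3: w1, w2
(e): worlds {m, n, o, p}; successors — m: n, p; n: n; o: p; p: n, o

(d)

The schema corresponds to convergence: ∀x ∀y ∀z (Rxy ∧ Rxz → ∃w (Ryw ∧ Rzw)).
(a): fails — Rnn and Rno but n and o have no common successor.
(b): fails — R20 and R21 but 0 and 1 have no common successor.
(c): fails — Rab and Rad but b and d have no common successor.
(d): satisfies the condition.
(e): fails — Rpn and Rpo but n and o have no common successor.
Valid on: (d).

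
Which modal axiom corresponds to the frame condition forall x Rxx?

This is reflexivity; the standard corresponding axiom is T: □ψ → ψ.
Suppose □ψ→ψ is valid. At any x set V(ψ)={w : Rxw}. Then □ψ holds at x, so ψ holds at x, i.e. Rxx.

□ψ → ψ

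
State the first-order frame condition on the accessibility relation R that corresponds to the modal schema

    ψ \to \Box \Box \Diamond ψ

\forall x \forall z (x R^2 z \to \exists w (x = w \wedge zRw))

This is a Sahlqvist (Geach-type) schema ◇^0□^0ψ → □^2◇^1ψ.
First-order correspondent: \forall x \forall z (x R^2 z \to \exists w (x = w \wedge zRw)).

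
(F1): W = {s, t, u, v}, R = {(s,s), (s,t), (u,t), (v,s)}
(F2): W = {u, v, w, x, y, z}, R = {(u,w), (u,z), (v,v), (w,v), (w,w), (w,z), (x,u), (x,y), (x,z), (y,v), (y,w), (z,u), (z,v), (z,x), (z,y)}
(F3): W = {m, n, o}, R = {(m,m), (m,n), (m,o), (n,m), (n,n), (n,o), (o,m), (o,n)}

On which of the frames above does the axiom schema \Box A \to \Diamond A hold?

(F2), (F3)

The schema corresponds to seriality: \forall x \exists y Rxy.
(F1): fails — world t has no successor.
(F2): holds.
(F3): holds.
Valid on: (F2), (F3).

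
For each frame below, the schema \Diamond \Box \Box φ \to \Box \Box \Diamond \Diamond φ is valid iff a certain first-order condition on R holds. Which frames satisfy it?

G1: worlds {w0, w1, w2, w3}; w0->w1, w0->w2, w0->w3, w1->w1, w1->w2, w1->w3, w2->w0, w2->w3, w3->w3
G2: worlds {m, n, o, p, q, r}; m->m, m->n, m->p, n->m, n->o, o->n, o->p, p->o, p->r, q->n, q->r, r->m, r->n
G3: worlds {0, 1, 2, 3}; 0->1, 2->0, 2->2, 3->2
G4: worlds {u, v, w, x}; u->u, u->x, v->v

Frame correspondent (Sahlqvist): \forall x \forall y \forall z ((xRy \wedge x R^2 z) \to \exists w (y R^2 w \wedge z R^2 w)) — i.e. a generalized confluence (Geach) condition.
G1: condition met.
G2: condition met.
G3: fails — 2R0, 2R²0 but no w with 0R²w and 0R²w.
G4: fails — uRu, uR²x but no t with uR²t and xR²t.

G1, G2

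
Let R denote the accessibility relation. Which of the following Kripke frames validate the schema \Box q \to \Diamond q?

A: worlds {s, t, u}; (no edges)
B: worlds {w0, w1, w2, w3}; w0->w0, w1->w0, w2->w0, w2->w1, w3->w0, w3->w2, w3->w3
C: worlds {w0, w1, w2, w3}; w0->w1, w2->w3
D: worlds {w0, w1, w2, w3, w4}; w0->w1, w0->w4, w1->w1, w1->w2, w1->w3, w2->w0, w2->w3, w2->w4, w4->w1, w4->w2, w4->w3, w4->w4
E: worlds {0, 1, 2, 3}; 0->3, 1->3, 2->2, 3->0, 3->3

Frame correspondent (Sahlqvist): \forall x \exists y Rxy — i.e. seriality.
A: fails — world s has no successor.
B: holds.
C: fails — world w1 has no successor.
D: fails — world w3 has no successor.
E: holds.
Valid on: B, E.

B, E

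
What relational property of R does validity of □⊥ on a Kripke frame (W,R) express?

□⊥ is valid iff no world has any successor (otherwise □⊥ fails at any world with one).

Emptiness of R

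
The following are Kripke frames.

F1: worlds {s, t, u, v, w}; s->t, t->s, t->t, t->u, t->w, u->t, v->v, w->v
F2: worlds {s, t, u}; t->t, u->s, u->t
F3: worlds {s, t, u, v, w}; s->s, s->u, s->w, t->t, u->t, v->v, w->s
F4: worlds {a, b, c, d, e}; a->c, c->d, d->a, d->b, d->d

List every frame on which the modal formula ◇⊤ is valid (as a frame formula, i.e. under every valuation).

F1, F3

Frame correspondent (Sahlqvist): ∀x ∃y Rxy — i.e. seriality.
F1: satisfies the condition.
F2: fails — world s has no successor.
F3: satisfies the condition.
F4: fails — world b has no successor.
Valid on: F1, F3.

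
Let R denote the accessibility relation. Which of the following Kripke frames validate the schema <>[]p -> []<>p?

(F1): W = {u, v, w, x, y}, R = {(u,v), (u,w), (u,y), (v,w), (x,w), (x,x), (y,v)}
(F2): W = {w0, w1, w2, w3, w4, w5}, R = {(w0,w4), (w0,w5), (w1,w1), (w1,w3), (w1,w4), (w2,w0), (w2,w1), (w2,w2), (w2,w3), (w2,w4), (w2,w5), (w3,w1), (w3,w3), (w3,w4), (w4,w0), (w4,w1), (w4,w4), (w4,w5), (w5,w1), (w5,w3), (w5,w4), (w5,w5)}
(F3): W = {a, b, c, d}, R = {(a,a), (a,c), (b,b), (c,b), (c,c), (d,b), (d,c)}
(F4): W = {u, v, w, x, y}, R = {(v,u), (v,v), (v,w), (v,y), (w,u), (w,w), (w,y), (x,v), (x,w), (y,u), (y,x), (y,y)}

The schema corresponds to convergence: forall x forall y forall z (Rxy & Rxz -> exists w (Ryw & Rzw)).
(F1): fails — Ruv and Ruw but v and w have no common successor.
(F2): holds.
(F3): holds.
(F4): fails — Rvv and Rvu but v and u have no common successor.

(F2), (F3)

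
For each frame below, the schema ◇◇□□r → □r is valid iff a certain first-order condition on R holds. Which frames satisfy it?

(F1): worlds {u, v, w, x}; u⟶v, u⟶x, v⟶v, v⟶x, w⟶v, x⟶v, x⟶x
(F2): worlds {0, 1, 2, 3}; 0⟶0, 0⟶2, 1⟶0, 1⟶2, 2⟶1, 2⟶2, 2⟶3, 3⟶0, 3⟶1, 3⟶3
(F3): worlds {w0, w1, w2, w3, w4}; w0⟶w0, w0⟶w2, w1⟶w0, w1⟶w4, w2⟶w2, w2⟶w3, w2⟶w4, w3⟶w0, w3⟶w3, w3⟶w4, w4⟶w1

(F1), (F2)

This is the axiom for a generalized confluence (Geach) condition; its first-order frame correspondent is ∀x ∀y ∀z ((xR²y ∧ xRz) → ∃w (yR²w ∧ z = w)).
(F1): condition met.
(F2): condition met.
(F3): fails — w0R²w4, w0Rw2 but no w with w4R²w and w2=w.
Valid on: (F1), (F2).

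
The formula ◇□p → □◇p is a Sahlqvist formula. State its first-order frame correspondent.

This is the .2 axiom.
It corresponds to convergence: ∀x ∀y ∀z (Rxy ∧ Rxz → ∃w (Ryw ∧ Rzw)).

convergence: ∀x ∀y ∀z (Rxy ∧ Rxz → ∃w (Ryw ∧ Rzw))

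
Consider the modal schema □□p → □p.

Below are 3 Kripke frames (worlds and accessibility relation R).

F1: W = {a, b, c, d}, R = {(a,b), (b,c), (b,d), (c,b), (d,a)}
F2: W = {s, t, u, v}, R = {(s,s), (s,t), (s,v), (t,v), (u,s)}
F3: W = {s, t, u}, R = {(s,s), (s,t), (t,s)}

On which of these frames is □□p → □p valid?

F3

This is the axiom for density; its first-order frame correspondent is ∀x ∀y (Rxy → ∃z (Rxz ∧ Rzy)).
F1: fails — Rbc but no z with Rbz and Rzc.
F2: fails — Rtv but no z with Rtz and Rzv.
F3: holds.
Valid on: F3.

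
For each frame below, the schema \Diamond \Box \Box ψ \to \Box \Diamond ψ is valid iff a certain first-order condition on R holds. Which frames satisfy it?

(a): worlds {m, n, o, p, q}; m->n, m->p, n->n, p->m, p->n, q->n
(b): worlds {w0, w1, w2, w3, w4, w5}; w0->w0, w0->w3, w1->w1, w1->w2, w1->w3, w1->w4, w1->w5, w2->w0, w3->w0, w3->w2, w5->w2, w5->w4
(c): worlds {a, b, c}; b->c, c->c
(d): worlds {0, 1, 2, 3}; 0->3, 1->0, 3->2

This is the axiom for a generalized confluence (Geach) condition; its first-order frame correspondent is \forall x \forall y \forall z ((xRy \wedge xRz) \to \exists w (y R^2 w \wedge zRw)).
(a): ✓.
(b): fails — w1Rw1, w1Rw4 but no w with w1R²w and w4Rw.
(c): ✓.
(d): fails — 0R3, 0R3 but no w with 3R²w and 3Rw.
Valid on: (a), (c).

(a), (c)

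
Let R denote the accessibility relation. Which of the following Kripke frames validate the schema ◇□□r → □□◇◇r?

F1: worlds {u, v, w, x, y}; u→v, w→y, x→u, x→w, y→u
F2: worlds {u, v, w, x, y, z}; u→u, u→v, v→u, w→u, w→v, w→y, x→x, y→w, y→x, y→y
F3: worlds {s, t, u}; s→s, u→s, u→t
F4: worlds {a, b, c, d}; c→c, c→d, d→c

The schema corresponds to a generalized confluence (Geach) condition: ∀x ∀y ∀z ((xRy ∧ xR²z) → ∃w (yR²w ∧ zR²w)).
F1: fails — wRy, wR²u but no t with yR²t and uR²t.
F2: fails — wRu, wR²x but no t with uR²t and xR²t.
F3: fails — uRt, uR²s but no w with tR²w and sR²w.
F4: ✓.

F4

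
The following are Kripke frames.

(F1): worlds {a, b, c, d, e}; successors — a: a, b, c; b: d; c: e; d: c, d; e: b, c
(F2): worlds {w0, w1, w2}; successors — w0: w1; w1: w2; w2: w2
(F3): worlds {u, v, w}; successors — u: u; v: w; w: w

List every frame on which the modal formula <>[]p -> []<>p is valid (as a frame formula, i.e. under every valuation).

(F2), (F3)

The schema corresponds to convergence: forall x forall y forall z (Rxy & Rxz -> exists w (Ryw & Rzw)).
(F1): fails — Rab and Raa but b and a have no common successor.
(F2): satisfies the condition.
(F3): satisfies the condition.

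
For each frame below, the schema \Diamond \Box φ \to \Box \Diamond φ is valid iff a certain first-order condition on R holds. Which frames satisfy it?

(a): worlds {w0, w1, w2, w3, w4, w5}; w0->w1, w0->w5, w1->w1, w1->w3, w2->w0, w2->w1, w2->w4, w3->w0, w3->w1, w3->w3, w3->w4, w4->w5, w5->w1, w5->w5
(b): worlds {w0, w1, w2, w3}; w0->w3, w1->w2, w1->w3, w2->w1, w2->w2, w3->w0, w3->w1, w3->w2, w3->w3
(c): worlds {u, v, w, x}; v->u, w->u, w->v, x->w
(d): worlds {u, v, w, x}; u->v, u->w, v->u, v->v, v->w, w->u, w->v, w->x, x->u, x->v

This is the axiom for convergence; its first-order frame correspondent is \forall x \forall y \forall z (Rxy \wedge Rxz \to \exists w (Ryw \wedge Rzw)).
(a): fails — Rw2w4 and Rw2w1 but w4 and w1 have no common successor.
(b): fails — Rw3w0 and Rw3w2 but w0 and w2 have no common successor.
(c): fails — Rvu and Rvu but u and u have no common successor.
(d): condition met.

(d)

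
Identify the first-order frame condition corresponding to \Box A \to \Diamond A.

seriality

Suppose □A→◇A is valid. At any x set V(A)=W. Then □A at x, so ◇A at x, so x has a successor.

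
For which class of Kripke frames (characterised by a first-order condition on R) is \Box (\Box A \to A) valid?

shift-reflexivity

This schema is the T□ axiom.
It corresponds to shift-reflexivity: \forall x \forall y (Rxy \to Ryy).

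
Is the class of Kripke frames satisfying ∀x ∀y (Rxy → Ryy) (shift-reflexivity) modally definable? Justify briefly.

Yes, by □(□p → p)

Yes: it is shift-reflexivity, defined by the T□ schema □(□p → p).
Suppose □(□p→p) is valid. Take Rxy and set V(p)={w : Ryw}. Then at y, □p holds; since □(□p→p) at x, □p→p at y, so p at y, i.e. Ryy.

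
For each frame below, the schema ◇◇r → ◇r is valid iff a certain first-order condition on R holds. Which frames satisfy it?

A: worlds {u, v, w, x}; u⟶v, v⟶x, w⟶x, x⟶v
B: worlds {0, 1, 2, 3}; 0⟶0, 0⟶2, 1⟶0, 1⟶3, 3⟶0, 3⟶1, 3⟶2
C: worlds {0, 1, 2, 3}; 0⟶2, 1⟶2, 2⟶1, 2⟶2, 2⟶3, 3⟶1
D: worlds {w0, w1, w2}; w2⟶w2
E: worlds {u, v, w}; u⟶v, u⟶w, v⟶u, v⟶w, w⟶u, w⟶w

The schema corresponds to transitivity: ∀x ∀y ∀z (Rxy ∧ Ryz → Rxz).
A: fails — Ruv and Rvx but not Rux.
B: fails — R10 and R02 but not R12.
C: fails — R02 and R23 but not R03.
D: condition met.
E: fails — Ruv and Rvu but not Ruu.
Valid on: D.

D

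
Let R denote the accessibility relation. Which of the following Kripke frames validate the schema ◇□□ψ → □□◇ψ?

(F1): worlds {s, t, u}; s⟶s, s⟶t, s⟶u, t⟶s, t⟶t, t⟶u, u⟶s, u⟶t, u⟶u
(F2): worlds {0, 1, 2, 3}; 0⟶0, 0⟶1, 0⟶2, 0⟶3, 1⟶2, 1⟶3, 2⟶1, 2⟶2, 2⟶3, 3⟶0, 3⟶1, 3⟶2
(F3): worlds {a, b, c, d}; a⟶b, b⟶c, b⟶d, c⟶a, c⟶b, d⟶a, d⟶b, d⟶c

(F1), (F2)

Frame correspondent (Sahlqvist): ∀x ∀y ∀z ((xRy ∧ xR²z) → ∃w (yR²w ∧ zRw)) — i.e. a generalized confluence (Geach) condition.
(F1): holds.
(F2): holds.
(F3): fails — cRa, cR²c but no w with aR²w and cRw.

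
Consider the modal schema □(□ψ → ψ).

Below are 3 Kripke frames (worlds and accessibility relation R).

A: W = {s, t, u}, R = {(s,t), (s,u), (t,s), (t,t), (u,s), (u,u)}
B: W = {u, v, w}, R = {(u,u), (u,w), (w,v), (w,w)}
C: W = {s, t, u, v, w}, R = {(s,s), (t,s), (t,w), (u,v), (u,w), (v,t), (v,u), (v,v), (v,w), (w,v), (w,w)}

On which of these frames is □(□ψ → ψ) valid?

none

Frame correspondent (Sahlqvist): ∀x ∀y (Rxy → Ryy) — i.e. shift-reflexivity.
A: fails — Rus but not Rss.
B: fails — Rwv but not Rvv.
C: fails — Rvt but not Rtt.
Valid on no frame.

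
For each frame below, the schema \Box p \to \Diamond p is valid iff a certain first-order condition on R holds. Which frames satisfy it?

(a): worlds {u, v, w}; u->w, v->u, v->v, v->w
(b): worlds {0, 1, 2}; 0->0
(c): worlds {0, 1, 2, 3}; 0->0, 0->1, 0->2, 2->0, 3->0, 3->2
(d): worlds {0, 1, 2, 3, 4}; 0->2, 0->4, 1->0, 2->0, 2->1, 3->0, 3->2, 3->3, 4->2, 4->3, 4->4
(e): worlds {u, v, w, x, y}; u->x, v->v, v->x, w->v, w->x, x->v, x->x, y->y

(d), (e)

Frame correspondent (Sahlqvist): \forall x \exists y Rxy — i.e. seriality.
(a): fails — world w has no successor.
(b): fails — world 1 has no successor.
(c): fails — world 1 has no successor.
(d): condition met.
(e): condition met.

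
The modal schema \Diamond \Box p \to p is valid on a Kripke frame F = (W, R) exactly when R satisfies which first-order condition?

Replacing p by ¬p and contraposing gives the equivalent schema p → □◇p.
Suppose p→□◇p is valid. Take Rxy and set V(p)={x}. Then p at x, so □◇p at x, so ◇p at y, so some z with Ryz has p; z=x, i.e. Ryx.
The converse is a direct semantic check.
Frame condition: \forall x \forall y (Rxy \to Ryx).

symmetry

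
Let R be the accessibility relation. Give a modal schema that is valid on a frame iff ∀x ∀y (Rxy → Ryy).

A defining formula is □(□s → s) (the T□ axiom).

□(□s → s)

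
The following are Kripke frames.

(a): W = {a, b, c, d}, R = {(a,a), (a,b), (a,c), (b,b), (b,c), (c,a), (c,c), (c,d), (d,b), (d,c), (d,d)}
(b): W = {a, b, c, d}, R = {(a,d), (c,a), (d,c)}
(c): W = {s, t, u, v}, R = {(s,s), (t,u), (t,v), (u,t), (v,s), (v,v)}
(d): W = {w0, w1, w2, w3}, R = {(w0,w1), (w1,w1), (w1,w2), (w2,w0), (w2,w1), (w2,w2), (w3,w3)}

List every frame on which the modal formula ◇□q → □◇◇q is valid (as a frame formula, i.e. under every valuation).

(a), (d)

This is the axiom for a generalized confluence (Geach) condition; its first-order frame correspondent is ∀x ∀y ∀z ((xRy ∧ xRz) → ∃w (yRw ∧ zR²w)).
(a): ✓.
(b): fails — aRd, aRd but no w with dRw and dR²w.
(c): fails — tRu, tRu but no w with uRw and uR²w.
(d): ✓.
Valid on: (a), (d).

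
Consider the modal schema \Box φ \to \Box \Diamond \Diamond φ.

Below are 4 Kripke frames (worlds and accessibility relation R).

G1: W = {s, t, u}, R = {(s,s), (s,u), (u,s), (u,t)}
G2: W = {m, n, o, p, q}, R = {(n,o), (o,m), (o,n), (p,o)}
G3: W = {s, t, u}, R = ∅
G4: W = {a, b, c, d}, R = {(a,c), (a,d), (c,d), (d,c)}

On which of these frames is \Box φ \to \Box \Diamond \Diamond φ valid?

G3, G4

This is the axiom for a generalized confluence (Geach) condition; its first-order frame correspondent is \forall x \forall z (xRz \to \exists w (xRw \wedge z R^2 w)).
G1: fails — uRt but no w with uRw and tR²w.
G2: fails — oRm but no w with oRw and mR²w.
G3: holds.
G4: holds.
Valid on: G3, G4.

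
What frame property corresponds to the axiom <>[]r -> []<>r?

convergence

Suppose ◇□r→□◇r is valid. Take Rxy, Rxz and set V(r)={w : Ryw}. Then □r at y so ◇□r at x, so □◇r at x, so ◇r at z, giving w with Rzw and Ryw.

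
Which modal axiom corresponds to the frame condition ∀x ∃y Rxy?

□p → ◇p

A defining formula is □p → ◇p (the D axiom).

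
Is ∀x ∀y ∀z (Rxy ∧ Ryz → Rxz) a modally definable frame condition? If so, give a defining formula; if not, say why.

Yes — defined by □p → □□p

This is a Sahlqvist condition; the 4 axiom □p → □□p defines it.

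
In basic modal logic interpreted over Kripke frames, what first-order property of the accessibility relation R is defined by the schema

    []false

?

This schema is the Ver axiom.
It corresponds to emptiness of R: forall x forall y ~Rxy.

emptiness of R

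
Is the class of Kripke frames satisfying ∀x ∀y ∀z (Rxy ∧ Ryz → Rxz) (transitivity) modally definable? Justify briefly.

Yes: it is transitivity, defined by the 4 schema □q → □□q.
Suppose □q→□□q is valid. Take Rxy, Ryz and set V(q)={w : Rxw}. Then □q at x, so □□q at x, so □q at y, so q at z, i.e. Rxz.

Yes, by □q → □□q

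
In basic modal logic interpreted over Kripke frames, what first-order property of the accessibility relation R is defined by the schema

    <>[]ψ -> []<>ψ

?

Suppose ◇□ψ→□◇ψ is valid. Take Rxy, Rxz and set V(ψ)={w : Ryw}. Then □ψ at y so ◇□ψ at x, so □◇ψ at x, so ◇ψ at z, giving w with Rzw and Ryw.

convergence: forall x forall y forall z (Rxy & Rxz -> exists w (Ryw & Rzw))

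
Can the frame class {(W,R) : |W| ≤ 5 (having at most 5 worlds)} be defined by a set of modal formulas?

Modal frame validity is preserved under disjoint unions.
Any modal formula valid on each of 6 disjoint one-world frames is valid on their disjoint union (validity is preserved under disjoint unions). Each one-world frame has |W|=1≤5, but the union has |W|=6.
So the class is not modally definable.

Not definable by any modal formula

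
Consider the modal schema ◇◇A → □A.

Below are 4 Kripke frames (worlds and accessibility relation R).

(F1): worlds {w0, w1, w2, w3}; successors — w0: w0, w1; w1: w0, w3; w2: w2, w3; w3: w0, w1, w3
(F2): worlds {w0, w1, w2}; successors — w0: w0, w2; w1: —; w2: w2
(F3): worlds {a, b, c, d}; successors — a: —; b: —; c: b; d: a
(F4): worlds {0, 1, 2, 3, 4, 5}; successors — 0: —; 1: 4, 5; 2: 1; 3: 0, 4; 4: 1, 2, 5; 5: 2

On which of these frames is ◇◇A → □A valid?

(F3)

This is the axiom for a generalized confluence (Geach) condition; its first-order frame correspondent is ∀x ∀y ∀z ((xR²y ∧ xRz) → ∃w (y = w ∧ z = w)).
(F1): fails — w0R²w0, w0Rw1 but w0 ≠ w1.
(F2): fails — w0R²w0, w0Rw2 but w0 ≠ w2.
(F3): condition met.
(F4): fails — 1R²1, 1R4 but 1 ≠ 4.
Valid on: (F3).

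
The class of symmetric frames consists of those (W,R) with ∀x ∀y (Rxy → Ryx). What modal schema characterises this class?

q → □◇q

A defining formula is q → □◇q (the B axiom).
Suppose q→□◇q is valid. Take Rxy and set V(q)={x}. Then q at x, so □◇q at x, so ◇q at y, so some z with Ryz has q; z=x, i.e. Ryx.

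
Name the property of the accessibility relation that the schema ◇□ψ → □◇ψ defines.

This is the .2 axiom.
It corresponds to convergence: ∀x ∀y ∀z (Rxy ∧ Rxz → ∃w (Ryw ∧ Rzw)).

Convergence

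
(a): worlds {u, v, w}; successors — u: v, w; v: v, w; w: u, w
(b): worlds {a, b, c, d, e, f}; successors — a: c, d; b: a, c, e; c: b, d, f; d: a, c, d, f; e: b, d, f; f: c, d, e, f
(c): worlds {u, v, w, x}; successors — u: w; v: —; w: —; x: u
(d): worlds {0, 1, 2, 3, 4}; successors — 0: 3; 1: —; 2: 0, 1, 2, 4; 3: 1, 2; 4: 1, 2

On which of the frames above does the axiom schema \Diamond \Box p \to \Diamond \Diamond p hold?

(a), (b)

Frame correspondent (Sahlqvist): \forall x \forall y (xRy \to \exists w (yRw \wedge x R^2 w)) — i.e. a generalized confluence (Geach) condition.
(a): ✓.
(b): ✓.
(c): fails — uRw but no t with wRt and uR²t.
(d): fails — 2R1 but no w with 1Rw and 2R²w.
Valid on: (a), (b).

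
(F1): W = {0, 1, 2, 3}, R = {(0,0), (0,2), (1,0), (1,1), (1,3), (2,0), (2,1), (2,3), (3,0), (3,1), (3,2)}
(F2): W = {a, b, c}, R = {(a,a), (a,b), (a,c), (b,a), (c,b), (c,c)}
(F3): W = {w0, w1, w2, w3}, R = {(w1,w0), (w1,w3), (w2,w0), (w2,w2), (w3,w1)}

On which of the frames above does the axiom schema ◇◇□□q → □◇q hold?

Frame correspondent (Sahlqvist): ∀x ∀y ∀z ((xR²y ∧ xRz) → ∃w (yR²w ∧ zRw)) — i.e. a generalized confluence (Geach) condition.
(F1): ✓.
(F2): ✓.
(F3): fails — w1R²w1, w1Rw0 but no w with w1R²w and w0Rw.
Valid on: (F1), (F2).

(F1), (F2)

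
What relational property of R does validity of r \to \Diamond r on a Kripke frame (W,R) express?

reflexivity: \forall x Rxx

Replacing r by ¬r and contraposing gives the equivalent schema □r → r.
Suppose □r→r is valid. At any x set V(r)={w : Rxw}. Then □r holds at x, so r holds at x, i.e. Rxx.
The converse is a direct semantic check.
So the correspondent is reflexivity.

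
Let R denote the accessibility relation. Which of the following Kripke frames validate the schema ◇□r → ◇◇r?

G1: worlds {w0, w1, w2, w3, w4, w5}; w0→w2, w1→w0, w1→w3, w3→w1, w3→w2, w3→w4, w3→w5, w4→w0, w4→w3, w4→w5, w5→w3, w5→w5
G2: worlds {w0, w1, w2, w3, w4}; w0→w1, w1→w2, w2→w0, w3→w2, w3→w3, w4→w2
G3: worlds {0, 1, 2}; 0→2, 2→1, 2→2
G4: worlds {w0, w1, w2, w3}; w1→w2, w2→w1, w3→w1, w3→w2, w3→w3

Frame correspondent (Sahlqvist): ∀x ∀y (xRy → ∃w (yRw ∧ xR²w)) — i.e. a generalized confluence (Geach) condition.
G1: fails — w0Rw2 but no w with w2Rw and w0R²w.
G2: condition met.
G3: fails — 2R1 but no w with 1Rw and 2R²w.
G4: condition met.

G2, G4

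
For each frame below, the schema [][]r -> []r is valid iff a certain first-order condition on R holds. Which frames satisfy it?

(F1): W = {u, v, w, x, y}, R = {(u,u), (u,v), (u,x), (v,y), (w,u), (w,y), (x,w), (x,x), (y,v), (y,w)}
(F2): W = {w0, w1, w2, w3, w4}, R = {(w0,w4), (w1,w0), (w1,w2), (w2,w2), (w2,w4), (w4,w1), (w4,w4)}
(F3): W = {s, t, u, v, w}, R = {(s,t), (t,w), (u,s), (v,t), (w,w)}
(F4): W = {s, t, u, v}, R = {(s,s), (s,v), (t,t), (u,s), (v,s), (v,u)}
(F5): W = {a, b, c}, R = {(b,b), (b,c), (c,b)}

The schema corresponds to density: forall x forall y (Rxy -> exists z (Rxz & Rzy)).
(F1): fails — Ryw but no z with Ryz and Rzw.
(F2): fails — Rw1w0 but no z with Rw1z and Rzw0.
(F3): fails — Rus but no z with Ruz and Rzs.
(F4): fails — Rvu but no z with Rvz and Rzu.
(F5): condition met.

(F5)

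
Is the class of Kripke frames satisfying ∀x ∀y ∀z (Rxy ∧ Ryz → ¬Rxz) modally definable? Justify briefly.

No

Any modally definable frame class is closed under surjective bounded morphisms.
The 7-cycle (worlds 0,1,2,3,4,5,6 with 0→1→2→3→4→5→6→0) is intransitive. Mapping every world to a single reflexive point • is a surjective bounded morphism; the reflexive point is not intransitive (R••∧R•• but R••).
So the class is not modally definable.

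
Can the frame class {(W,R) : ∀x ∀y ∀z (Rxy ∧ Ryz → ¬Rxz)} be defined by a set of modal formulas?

Any modally definable frame class is closed under surjective bounded morphisms.
The 7-cycle (worlds w0,w1,w2,w3,w4,w5,w6 with w0→w1→w2→w3→w4→w5→w6→w0) is intransitive. Mapping every world to a single reflexive point • is a surjective bounded morphism; the reflexive point is not intransitive (R••∧R•• but R••).
So no modal formula (or set of formulas) defines exactly the intransitive frames.

Not definable by any modal formula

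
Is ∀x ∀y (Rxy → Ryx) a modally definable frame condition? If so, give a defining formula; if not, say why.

Definable; p → □◇p defines it

This is a Sahlqvist condition; the B axiom p → □◇p defines it.
Suppose p→□◇p is valid. Take Rxy and set V(p)={x}. Then p at x, so □◇p at x, so ◇p at y, so some z with Ryz has p; z=x, i.e. Ryx.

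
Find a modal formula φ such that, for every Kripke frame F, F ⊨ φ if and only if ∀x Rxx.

The condition is reflexivity. The T schema □r → r defines it.

□r → r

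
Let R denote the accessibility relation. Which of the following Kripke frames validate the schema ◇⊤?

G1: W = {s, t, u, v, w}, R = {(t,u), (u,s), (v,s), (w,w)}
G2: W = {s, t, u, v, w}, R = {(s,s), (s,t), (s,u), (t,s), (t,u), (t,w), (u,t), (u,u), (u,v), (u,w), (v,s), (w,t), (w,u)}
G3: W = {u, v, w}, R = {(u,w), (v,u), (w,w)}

This is the axiom for seriality; its first-order frame correspondent is ∀x ∃y Rxy.
G1: fails — world s has no successor.
G2: ✓.
G3: ✓.
Valid on: G2, G3.

G2, G3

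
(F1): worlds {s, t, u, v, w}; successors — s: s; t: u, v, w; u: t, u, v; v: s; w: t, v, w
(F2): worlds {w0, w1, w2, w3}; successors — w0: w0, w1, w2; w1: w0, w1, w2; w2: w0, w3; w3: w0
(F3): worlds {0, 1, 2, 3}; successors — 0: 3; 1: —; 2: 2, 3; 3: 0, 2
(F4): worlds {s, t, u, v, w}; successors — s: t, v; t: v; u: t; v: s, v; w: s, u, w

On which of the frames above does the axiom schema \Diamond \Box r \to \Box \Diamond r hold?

(F2), (F3)

Frame correspondent (Sahlqvist): \forall x \forall y \forall z (Rxy \wedge Rxz \to \exists w (Ryw \wedge Rzw)) — i.e. convergence.
(F1): fails — Rtv and Rtw but v and w have no common successor.
(F2): condition met.
(F3): condition met.
(F4): fails — Rww and Rwu but w and u have no common successor.
Valid on: (F2), (F3).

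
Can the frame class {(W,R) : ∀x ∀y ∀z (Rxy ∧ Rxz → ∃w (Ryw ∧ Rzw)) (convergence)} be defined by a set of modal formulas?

Yes — defined by ◇□q → □◇q

The condition is convergence. A defining modal formula is ◇□q → □◇q.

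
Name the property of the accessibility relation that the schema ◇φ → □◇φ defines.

the Euclidean property: ∀x ∀y ∀z (Rxy ∧ Rxz → Ryz)

Suppose ◇φ→□◇φ is valid. Take Rxy, Rxz and set V(φ)={y}. Then ◇φ at x, so □◇φ at x, so ◇φ at z, so some w with Rzw has φ; w=y, i.e. Rzy. By symmetry of the argument, Ryz.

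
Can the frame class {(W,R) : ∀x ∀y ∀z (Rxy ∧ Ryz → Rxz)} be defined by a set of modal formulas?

Yes, by □q → □□q

Yes: it is transitivity, defined by the 4 schema □q → □□q.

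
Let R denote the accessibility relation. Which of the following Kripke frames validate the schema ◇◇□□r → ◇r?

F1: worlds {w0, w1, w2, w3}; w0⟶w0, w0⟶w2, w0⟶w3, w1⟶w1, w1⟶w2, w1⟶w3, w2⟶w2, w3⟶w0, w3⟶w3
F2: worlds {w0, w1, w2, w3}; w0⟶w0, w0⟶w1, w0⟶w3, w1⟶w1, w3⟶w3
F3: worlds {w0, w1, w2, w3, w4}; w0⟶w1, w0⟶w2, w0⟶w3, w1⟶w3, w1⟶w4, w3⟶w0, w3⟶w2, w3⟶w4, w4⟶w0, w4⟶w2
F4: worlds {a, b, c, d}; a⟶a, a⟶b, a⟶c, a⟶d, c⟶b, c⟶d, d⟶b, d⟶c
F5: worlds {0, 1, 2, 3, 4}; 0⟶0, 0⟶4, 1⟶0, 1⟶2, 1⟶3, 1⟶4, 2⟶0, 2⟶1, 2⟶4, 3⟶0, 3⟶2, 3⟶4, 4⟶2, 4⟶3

F2, F5

The schema corresponds to a generalized confluence (Geach) condition: ∀x ∀y (xR²y → ∃w (yR²w ∧ xRw)).
F1: fails — w3R²w2 but no w with w2R²w and w3Rw.
F2: holds.
F3: fails — w0R²w2 but no w with w2R²w and w0Rw.
F4: fails — aR²b but no w with bR²w and aRw.
F5: holds.
Valid on: F2, F5.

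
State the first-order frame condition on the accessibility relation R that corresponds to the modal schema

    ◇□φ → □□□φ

This is a Sahlqvist (Geach-type) schema ◇^1□^1φ → □^3◇^0φ.
Minimal-valuation argument: fix x; take any y with xR^1y and any z with xR^3z. Set V(φ) to the set of worlds R-reachable from y in exactly 1 step. Then □^1φ holds at y, so the antecedent holds at x; validity forces ◇^0φ at z, giving a w with zR^0w and yR^1w.
First-order correspondent: ∀x ∀y ∀z ((xRy ∧ xR³z) → ∃w (yRw ∧ z = w)).

∀x ∀y ∀z ((xRy ∧ xR³z) → ∃w (yRw ∧ z = w))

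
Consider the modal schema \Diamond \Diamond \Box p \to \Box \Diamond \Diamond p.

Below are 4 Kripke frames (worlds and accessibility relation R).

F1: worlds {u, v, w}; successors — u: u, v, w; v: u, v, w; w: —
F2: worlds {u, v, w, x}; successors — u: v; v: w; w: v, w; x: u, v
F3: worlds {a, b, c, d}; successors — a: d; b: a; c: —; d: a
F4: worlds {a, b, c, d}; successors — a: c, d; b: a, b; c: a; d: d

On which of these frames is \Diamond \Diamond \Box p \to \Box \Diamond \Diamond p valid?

F2, F3, F4

The schema corresponds to a generalized confluence (Geach) condition: \forall x \forall y \forall z ((x R^2 y \wedge xRz) \to \exists w (yRw \wedge z R^2 w)).
F1: fails — uR²u, uRw but no t with uRt and wR²t.
F2: condition met.
F3: condition met.
F4: condition met.
Valid on: F2, F3, F4.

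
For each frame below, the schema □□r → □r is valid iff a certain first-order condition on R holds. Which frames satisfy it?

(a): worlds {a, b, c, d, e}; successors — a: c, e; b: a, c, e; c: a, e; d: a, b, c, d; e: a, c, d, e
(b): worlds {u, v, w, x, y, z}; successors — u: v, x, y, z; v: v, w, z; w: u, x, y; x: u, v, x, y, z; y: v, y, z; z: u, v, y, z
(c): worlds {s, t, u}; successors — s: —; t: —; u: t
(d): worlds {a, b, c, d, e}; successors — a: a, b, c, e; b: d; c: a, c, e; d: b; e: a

This is the axiom for density; its first-order frame correspondent is ∀x ∀y (Rxy → ∃z (Rxz ∧ Rzy)).
(a): holds.
(b): holds.
(c): fails — Rut but no z with Ruz and Rzt.
(d): fails — Rdb but no z with Rdz and Rzb.

(a), (b)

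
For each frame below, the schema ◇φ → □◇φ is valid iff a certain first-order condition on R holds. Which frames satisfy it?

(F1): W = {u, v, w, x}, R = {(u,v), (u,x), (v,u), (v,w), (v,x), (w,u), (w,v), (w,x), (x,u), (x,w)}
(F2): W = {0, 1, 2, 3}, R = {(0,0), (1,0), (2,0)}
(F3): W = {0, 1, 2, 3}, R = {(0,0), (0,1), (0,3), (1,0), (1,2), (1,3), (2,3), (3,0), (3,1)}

(F2)

Frame correspondent (Sahlqvist): ∀x ∀y ∀z (Rxy ∧ Rxz → Ryz) — i.e. the Euclidean property.
(F1): fails — Ruv and Ruv but not Rvv.
(F2): condition met.
(F3): fails — R01 and R01 but not R11.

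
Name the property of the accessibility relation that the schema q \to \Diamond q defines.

Reflexivity

This is frame-equivalent to □q → q (substitute ¬q for q and contrapose).
Suppose □q→q is valid. At any x set V(q)={w : Rxw}. Then □q holds at x, so q holds at x, i.e. Rxx.
Conversely, any frame satisfying \forall x Rxx validates the schema.
So the correspondent is reflexivity.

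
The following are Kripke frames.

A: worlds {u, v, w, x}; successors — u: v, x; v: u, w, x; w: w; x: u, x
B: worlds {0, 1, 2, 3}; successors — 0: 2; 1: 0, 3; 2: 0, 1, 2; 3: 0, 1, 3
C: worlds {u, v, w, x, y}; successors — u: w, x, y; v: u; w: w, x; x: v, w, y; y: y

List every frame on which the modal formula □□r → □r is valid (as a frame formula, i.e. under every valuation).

B

Frame correspondent (Sahlqvist): ∀x ∀y (Rxy → ∃z (Rxz ∧ Rzy)) — i.e. density.
A: fails — Ruv but no z with Ruz and Rzv.
B: satisfies the condition.
C: fails — Rvu but no z with Rvz and Rzu.
Valid on: B.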